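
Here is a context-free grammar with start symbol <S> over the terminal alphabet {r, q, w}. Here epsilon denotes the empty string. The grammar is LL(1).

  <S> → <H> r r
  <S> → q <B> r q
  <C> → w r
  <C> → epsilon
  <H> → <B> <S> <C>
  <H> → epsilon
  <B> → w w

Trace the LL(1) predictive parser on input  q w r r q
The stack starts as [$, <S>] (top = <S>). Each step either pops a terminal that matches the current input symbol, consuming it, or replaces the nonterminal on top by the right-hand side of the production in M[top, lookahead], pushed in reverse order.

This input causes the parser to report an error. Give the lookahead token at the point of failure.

step 1: stack=$ <S>  input=q w r r q $  — expand <S> → q <B> r q
step 2: stack=$ q r <B> q  input=q w r r q $  — match q
step 3: stack=$ q r <B>  input=w r r q $  — expand <B> → w w
step 4: stack=$ q r w w  input=w r r q $  — match w
step 5: stack=$ q r w  input=r r q $  — error: top is terminal w but lookahead is r

r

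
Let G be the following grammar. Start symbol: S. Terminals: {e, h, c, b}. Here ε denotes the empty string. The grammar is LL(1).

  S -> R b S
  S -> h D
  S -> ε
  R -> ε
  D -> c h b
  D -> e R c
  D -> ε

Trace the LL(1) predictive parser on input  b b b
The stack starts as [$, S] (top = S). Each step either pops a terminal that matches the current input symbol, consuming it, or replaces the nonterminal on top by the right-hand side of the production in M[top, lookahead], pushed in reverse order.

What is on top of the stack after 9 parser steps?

     Stack    Input    Action
  1  $ S      b b b $  expand S -> R b S
  2  $ S b R  b b b $  expand R -> ε
  3  $ S b    b b b $  match b
  4  $ S      b b $    expand S -> R b S
  5  $ S b R  b b $    expand R -> ε
  6  $ S b    b b $    match b
  7  $ S      b $      expand S -> R b S
  8  $ S b R  b $      expand R -> ε
  9  $ S b    b $      match b
Stack after step 9: $ S (top = S).

S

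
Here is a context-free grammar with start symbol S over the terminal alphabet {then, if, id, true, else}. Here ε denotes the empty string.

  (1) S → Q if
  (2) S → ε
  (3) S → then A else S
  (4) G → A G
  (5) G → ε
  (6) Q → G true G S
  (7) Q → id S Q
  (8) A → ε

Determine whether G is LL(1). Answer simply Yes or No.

No

FIRST(S) = {ε, id, then, true}
FIRST(G) = {ε}
FIRST(Q) = {id, true}
FIRST(A) = {ε}
FOLLOW(S) = {$, id, if, true}
FOLLOW(G) = {id, if, then, true}
FOLLOW(Q) = {if}
FOLLOW(A) = {else, id, if, then, true}
Cell M[G, id] receives both G → A G and G → ε — the grammar is not LL(1).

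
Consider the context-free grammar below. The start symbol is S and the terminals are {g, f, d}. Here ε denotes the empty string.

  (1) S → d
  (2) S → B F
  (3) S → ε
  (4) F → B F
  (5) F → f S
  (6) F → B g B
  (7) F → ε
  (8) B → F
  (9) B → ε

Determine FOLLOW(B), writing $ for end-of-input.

{$, f, g}

FIRST(S): from S→d we get {d}; from S→B F we get {ε, f, g}; from S→ε we get {ε}. So FIRST(S) = {ε, d, f, g}.
FIRST(F): from F→B F we get {ε, f, g}; from F→f S we get {f}; from F→B g B we get {f, g}; from F→ε we get {ε}. So FIRST(F) = {ε, f, g}.
FIRST(B): from B→F we get {ε, f, g}; from B→ε we get {ε}. So FIRST(B) = {ε, f, g}.
FOLLOW(S) includes $ since S is the start symbol.
FOLLOW(S): in F→f S, the suffix after S is empty, so FOLLOW(S) ⊇ FOLLOW(F) = {$, f, g}. Thus FOLLOW(S) = {$, f, g}.
FOLLOW(F): in S→B F, the suffix after F is empty, so FOLLOW(F) ⊇ FOLLOW(S) = {$, f, g}; in F→B F, the suffix after F is empty (adds nothing new); in B→F, the suffix after F is empty, so FOLLOW(F) ⊇ FOLLOW(B) = {$, f, g}. Thus FOLLOW(F) = {$, f, g}.
FOLLOW(B): in S→B F, B is followed by F with FIRST {ε, f, g}; in S→B F, the suffix after B is nullable, so FOLLOW(B) ⊇ FOLLOW(S) = {$, f, g}; in F→B F, B is followed by F with FIRST {ε, f, g}; in F→B F, the suffix after B is nullable, so FOLLOW(B) ⊇ FOLLOW(F) = {$, f, g}; in F→B g B (occurrence 1), B is followed by g B with FIRST {g}; in F→B g B (occurrence 2), the suffix after B is empty, so FOLLOW(B) ⊇ FOLLOW(F) = {$, f, g}. Thus FOLLOW(B) = {$, f, g}.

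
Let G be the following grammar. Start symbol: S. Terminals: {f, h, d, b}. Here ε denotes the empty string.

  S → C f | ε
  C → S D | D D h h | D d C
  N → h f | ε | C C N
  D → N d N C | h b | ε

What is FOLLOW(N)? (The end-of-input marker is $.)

FIRST(S): from S→C f we get {d, f, h}; from S→ε we get {ε}. So FIRST(S) = {ε, d, f, h}.
FIRST(C): from C→S D we get {ε, d, f, h}; from C→D D h h we get {d, f, h}; from C→D d C we get {d, f, h}. So FIRST(C) = {ε, d, f, h}.
FIRST(N): from N→h f we get {h}; from N→ε we get {ε}; from N→C C N we get {ε, d, f, h}. So FIRST(N) = {ε, d, f, h}.
FIRST(D): from D→N d N C we get {d, f, h}; from D→h b we get {h}; from D→ε we get {ε}. So FIRST(D) = {ε, d, f, h}.
FOLLOW(S) includes $ since S is the start symbol.
FOLLOW(S): in C→S D, S is followed by D with FIRST {ε, d, f, h}; in C→S D, the suffix after S is nullable, so FOLLOW(S) ⊇ FOLLOW(C) = {d, f, h}. Thus FOLLOW(S) = {$, d, f, h}.
FOLLOW(C): in S→C f, C is followed by f with FIRST {f}; in C→D d C, the suffix after C is empty (adds nothing new); in N→C C N (occurrence 1), C is followed by C N with FIRST {ε, d, f, h}; in N→C C N (occurrence 1), the suffix after C is nullable, so FOLLOW(C) ⊇ FOLLOW(N) = {d, f, h}; in N→C C N (occurrence 2), C is followed by N with FIRST {ε, d, f, h}; in N→C C N (occurrence 2), the suffix after C is nullable, so FOLLOW(C) ⊇ FOLLOW(N) = {d, f, h}; in D→N d N C, the suffix after C is empty, so FOLLOW(C) ⊇ FOLLOW(D) = {d, f, h}. Thus FOLLOW(C) = {d, f, h}.
FOLLOW(D): in C→S D, the suffix after D is empty, so FOLLOW(D) ⊇ FOLLOW(C) = {d, f, h}; in C→D D h h (occurrence 1), D is followed by D h h with FIRST {d, f, h}; in C→D D h h (occurrence 2), D is followed by h h with FIRST {h}; in C→D d C, D is followed by d C with FIRST {d}. Thus FOLLOW(D) = {d, f, h}.
FOLLOW(N): in N→C C N, the suffix after N is empty (adds nothing new); in D→N d N C (occurrence 1), N is followed by d N C with FIRST {d}; in D→N d N C (occurrence 2), N is followed by C with FIRST {ε, d, f, h}; in D→N d N C (occurrence 2), the suffix after N is nullable, so FOLLOW(N) ⊇ FOLLOW(D) = {d, f, h}. Thus FOLLOW(N) = {d, f, h}.

{d, f, h}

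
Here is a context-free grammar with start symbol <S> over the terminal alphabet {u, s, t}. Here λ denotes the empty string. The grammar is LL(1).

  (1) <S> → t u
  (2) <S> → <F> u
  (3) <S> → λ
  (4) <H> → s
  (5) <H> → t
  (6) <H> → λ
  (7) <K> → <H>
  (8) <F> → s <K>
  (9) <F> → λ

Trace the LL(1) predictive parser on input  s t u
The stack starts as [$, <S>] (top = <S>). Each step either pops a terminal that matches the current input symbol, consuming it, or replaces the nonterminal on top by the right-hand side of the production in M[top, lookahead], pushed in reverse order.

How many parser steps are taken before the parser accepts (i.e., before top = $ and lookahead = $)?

7

step 1: stack=$ <S>  input=s t u $  — expand <S> → <F> u
step 2: stack=$ u <F>  input=s t u $  — expand <F> → s <K>
step 3: stack=$ u <K> s  input=s t u $  — match s
step 4: stack=$ u <K>  input=t u $  — expand <K> → <H>
step 5: stack=$ u <H>  input=t u $  — expand <H> → t
step 6: stack=$ u t  input=t u $  — match t
step 7: stack=$ u  input=u $  — match u
Accept reached after 7 steps.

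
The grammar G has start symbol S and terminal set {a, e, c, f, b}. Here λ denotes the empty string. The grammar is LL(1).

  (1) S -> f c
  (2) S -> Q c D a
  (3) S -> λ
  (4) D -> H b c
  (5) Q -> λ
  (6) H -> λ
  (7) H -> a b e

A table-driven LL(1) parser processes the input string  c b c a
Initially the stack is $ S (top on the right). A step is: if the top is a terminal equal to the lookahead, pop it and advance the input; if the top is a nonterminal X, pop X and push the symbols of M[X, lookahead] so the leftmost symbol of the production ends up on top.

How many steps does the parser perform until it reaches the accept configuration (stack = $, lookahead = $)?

     Stack      Input      Action
  1  $ S        c b c a $  expand S -> Q c D a
  2  $ a D c Q  c b c a $  expand Q -> λ
  3  $ a D c    c b c a $  match c
  4  $ a D      b c a $    expand D -> H b c
  5  $ a c b H  b c a $    expand H -> λ
  6  $ a c b    b c a $    match b
  7  $ a c      c a $      match c
  8  $ a        a $        match a
Accept reached after 8 steps.

8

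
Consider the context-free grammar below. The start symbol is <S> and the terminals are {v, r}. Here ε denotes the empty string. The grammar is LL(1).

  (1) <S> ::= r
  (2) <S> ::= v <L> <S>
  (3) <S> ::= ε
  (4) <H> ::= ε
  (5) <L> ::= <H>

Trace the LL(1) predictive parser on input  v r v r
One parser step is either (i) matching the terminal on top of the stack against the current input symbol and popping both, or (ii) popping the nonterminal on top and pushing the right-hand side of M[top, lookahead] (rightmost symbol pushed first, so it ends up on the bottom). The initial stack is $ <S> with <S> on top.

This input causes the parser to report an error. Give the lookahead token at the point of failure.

v

     Stack        Input      Action
  1  $ <S>        v r v r $  expand <S> ::= v <L> <S>
  2  $ <S> <L> v  v r v r $  match v
  3  $ <S> <L>    r v r $    expand <L> ::= <H>
  4  $ <S> <H>    r v r $    expand <H> ::= ε
  5  $ <S>        r v r $    expand <S> ::= r
  6  $ r          r v r $    match r
  7  $            v r $      error: stack empty but input remains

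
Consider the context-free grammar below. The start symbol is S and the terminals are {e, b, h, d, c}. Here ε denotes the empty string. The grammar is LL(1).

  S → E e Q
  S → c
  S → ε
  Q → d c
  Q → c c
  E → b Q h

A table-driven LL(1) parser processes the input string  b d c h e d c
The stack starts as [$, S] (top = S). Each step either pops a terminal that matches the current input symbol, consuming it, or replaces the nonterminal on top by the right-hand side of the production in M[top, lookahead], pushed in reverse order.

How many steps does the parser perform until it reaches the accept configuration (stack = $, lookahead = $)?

      Stack        Input            Action
   1  $ S          b d c h e d c $  expand S → E e Q
   2  $ Q e E      b d c h e d c $  expand E → b Q h
   3  $ Q e h Q b  b d c h e d c $  match b
   4  $ Q e h Q    d c h e d c $    expand Q → d c
   5  $ Q e h c d  d c h e d c $    match d
   6  $ Q e h c    c h e d c $      match c
   7  $ Q e h      h e d c $        match h
   8  $ Q e        e d c $          match e
   9  $ Q          d c $            expand Q → d c
  10  $ c d        d c $            match d
  11  $ c          c $              match c
Accept reached after 11 steps.

11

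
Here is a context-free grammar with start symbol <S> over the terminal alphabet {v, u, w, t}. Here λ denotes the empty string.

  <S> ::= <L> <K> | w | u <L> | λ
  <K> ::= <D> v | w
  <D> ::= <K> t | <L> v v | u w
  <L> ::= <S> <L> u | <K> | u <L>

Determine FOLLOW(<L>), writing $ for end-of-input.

FIRST(<S>): from <S>::=<L> <K> we get {u, w}; from <S>::=w we get {w}; from <S>::=u <L> we get {u}; from <S>::=λ we get {λ}. So FIRST(<S>) = {λ, u, w}.
FIRST(<K>): from <K>::=<D> v we get {u, w}; from <K>::=w we get {w}. So FIRST(<K>) = {u, w}.
FIRST(<L>): from <L>::=<S> <L> u we get {u, w}; from <L>::=<K> we get {u, w}; from <L>::=u <L> we get {u}. So FIRST(<L>) = {u, w}.
FIRST(<D>): from <D>::=<K> t we get {u, w}; from <D>::=<L> v v we get {u, w}; from <D>::=u w we get {u}. So FIRST(<D>) = {u, w}.
FOLLOW(<S>) includes $ since <S> is the start symbol.
FOLLOW(<S>): in <L>::=<S> <L> u, <S> is followed by <L> u with FIRST {u, w}. Thus FOLLOW(<S>) = {$, u, w}.
FOLLOW(<D>): in <K>::=<D> v, <D> is followed by v with FIRST {v}. Thus FOLLOW(<D>) = {v}.
FOLLOW(<L>): in <S>::=<L> <K>, <L> is followed by <K> with FIRST {u, w}; in <S>::=u <L>, the suffix after <L> is empty, so FOLLOW(<L>) ⊇ FOLLOW(<S>) = {$, u, w}; in <D>::=<L> v v, <L> is followed by v v with FIRST {v}; in <L>::=<S> <L> u, <L> is followed by u with FIRST {u}; in <L>::=u <L>, the suffix after <L> is empty (adds nothing new). Thus FOLLOW(<L>) = {$, u, v, w}.
FOLLOW(<K>): in <S>::=<L> <K>, the suffix after <K> is empty, so FOLLOW(<K>) ⊇ FOLLOW(<S>) = {$, u, w}; in <D>::=<K> t, <K> is followed by t with FIRST {t}; in <L>::=<K>, the suffix after <K> is empty, so FOLLOW(<K>) ⊇ FOLLOW(<L>) = {$, u, v, w}. Thus FOLLOW(<K>) = {$, t, u, v, w}.

{$, u, v, w}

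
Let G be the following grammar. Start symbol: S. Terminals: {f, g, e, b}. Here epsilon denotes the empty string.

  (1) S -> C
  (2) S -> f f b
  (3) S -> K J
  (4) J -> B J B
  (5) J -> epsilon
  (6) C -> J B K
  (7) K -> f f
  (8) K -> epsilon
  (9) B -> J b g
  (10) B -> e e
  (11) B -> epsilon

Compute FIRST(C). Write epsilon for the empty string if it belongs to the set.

FIRST(K): from K->f f we get {f}; from K->epsilon we get {epsilon}. So FIRST(K) = {epsilon, f}.
FIRST(S): from S->C we get {epsilon, b, e, f}; from S->f f b we get {f}; from S->K J we get {epsilon, b, e, f}. So FIRST(S) = {epsilon, b, e, f}.
FIRST(J): from J->B J B we get {epsilon, b, e}; from J->epsilon we get {epsilon}. So FIRST(J) = {epsilon, b, e}.
FIRST(B): from B->J b g we get {b, e}; from B->e e we get {e}; from B->epsilon we get {epsilon}. So FIRST(B) = {epsilon, b, e}.
FIRST(C): from C->J B K we get {epsilon, b, e, f}. So FIRST(C) = {epsilon, b, e, f}.

{epsilon, b, e, f}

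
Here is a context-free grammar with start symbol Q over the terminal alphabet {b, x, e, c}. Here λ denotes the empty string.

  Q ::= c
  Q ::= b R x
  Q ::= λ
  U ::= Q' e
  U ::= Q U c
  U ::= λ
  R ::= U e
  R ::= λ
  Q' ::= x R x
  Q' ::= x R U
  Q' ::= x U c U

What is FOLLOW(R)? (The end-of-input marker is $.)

{b, c, e, x}

FIRST(Q) = {λ, b, c}
FIRST(Q') = {x}
FIRST(U) = {λ, b, c, x}  (via Q' e, Q U c)
FIRST(R) = {λ, b, c, e, x}  (via U e)
FOLLOW(Q) includes $ since Q is the start symbol.
FOLLOW(Q): in U::=Q U c, Q is followed by U c with FIRST {b, c, x}. Thus FOLLOW(Q) = {$, b, c, x}.
FOLLOW(Q'): in U::=Q' e, Q' is followed by e with FIRST {e}. Thus FOLLOW(Q') = {e}.
FOLLOW(U): in U::=Q U c, U is followed by c with FIRST {c}; in R::=U e, U is followed by e with FIRST {e}; in Q'::=x R U, the suffix after U is empty, so FOLLOW(U) ⊇ FOLLOW(Q') = {e}; in Q'::=x U c U (occurrence 1), U is followed by c U with FIRST {c}; in Q'::=x U c U (occurrence 2), the suffix after U is empty, so FOLLOW(U) ⊇ FOLLOW(Q') = {e}. Thus FOLLOW(U) = {c, e}.
FOLLOW(R): in Q::=b R x, R is followed by x with FIRST {x}; in Q'::=x R x, R is followed by x with FIRST {x}; in Q'::=x R U, R is followed by U with FIRST {λ, b, c, x}; in Q'::=x R U, the suffix after R is nullable, so FOLLOW(R) ⊇ FOLLOW(Q') = {e}. Thus FOLLOW(R) = {b, c, e, x}.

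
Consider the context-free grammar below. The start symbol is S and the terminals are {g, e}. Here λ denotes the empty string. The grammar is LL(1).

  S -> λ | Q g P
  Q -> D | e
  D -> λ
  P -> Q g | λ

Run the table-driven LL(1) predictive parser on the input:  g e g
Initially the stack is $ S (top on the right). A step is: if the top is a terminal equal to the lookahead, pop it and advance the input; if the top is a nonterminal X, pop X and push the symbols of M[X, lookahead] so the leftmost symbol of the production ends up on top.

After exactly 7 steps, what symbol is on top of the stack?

step 1: stack=$ S  input=g e g $  — expand S -> Q g P
step 2: stack=$ P g Q  input=g e g $  — expand Q -> D
step 3: stack=$ P g D  input=g e g $  — expand D -> λ
step 4: stack=$ P g  input=g e g $  — match g
step 5: stack=$ P  input=e g $  — expand P -> Q g
step 6: stack=$ g Q  input=e g $  — expand Q -> e
step 7: stack=$ g e  input=e g $  — match e
Stack after step 7: $ g (top = g).

g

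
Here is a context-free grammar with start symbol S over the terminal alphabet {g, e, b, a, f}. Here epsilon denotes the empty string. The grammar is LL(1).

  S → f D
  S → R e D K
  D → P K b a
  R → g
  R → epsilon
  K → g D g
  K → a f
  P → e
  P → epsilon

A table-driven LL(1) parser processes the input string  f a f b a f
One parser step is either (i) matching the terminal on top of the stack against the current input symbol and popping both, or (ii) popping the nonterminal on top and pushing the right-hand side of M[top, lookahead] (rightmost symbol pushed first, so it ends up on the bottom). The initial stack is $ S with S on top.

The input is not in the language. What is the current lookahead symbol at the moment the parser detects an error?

f

step 1: stack=$ S  input=f a f b a f $  — expand S → f D
step 2: stack=$ D f  input=f a f b a f $  — match f
step 3: stack=$ D  input=a f b a f $  — expand D → P K b a
step 4: stack=$ a b K P  input=a f b a f $  — expand P → epsilon
step 5: stack=$ a b K  input=a f b a f $  — expand K → a f
step 6: stack=$ a b f a  input=a f b a f $  — match a
step 7: stack=$ a b f  input=f b a f $  — match f
step 8: stack=$ a b  input=b a f $  — match b
step 9: stack=$ a  input=a f $  — match a
step 10: stack=$  input=f $  — error: stack empty but input remains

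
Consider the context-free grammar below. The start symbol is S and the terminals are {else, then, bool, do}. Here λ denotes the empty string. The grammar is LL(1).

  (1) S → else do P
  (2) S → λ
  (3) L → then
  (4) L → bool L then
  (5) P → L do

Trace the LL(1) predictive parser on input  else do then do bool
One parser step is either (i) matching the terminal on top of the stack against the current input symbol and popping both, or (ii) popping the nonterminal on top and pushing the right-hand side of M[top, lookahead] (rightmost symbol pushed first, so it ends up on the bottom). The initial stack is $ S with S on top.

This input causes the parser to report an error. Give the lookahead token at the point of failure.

step 1: stack=$ S  input=else do then do bool $  — expand S → else do P
step 2: stack=$ P do else  input=else do then do bool $  — match else
step 3: stack=$ P do  input=do then do bool $  — match do
step 4: stack=$ P  input=then do bool $  — expand P → L do
step 5: stack=$ do L  input=then do bool $  — expand L → then
step 6: stack=$ do then  input=then do bool $  — match then
step 7: stack=$ do  input=do bool $  — match do
step 8: stack=$  input=bool $  — error: stack empty but input remains

bool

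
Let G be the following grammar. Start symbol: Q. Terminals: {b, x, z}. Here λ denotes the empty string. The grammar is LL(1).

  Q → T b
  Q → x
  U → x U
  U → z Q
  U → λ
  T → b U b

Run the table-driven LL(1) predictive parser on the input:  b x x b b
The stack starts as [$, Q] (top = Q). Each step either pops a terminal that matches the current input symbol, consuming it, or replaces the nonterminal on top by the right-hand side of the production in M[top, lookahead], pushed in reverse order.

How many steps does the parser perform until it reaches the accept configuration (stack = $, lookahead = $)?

step 1: stack=$ Q  input=b x x b b $  — expand Q → T b
step 2: stack=$ b T  input=b x x b b $  — expand T → b U b
step 3: stack=$ b b U b  input=b x x b b $  — match b
step 4: stack=$ b b U  input=x x b b $  — expand U → x U
step 5: stack=$ b b U x  input=x x b b $  — match x
step 6: stack=$ b b U  input=x b b $  — expand U → x U
step 7: stack=$ b b U x  input=x b b $  — match x
step 8: stack=$ b b U  input=b b $  — expand U → λ
step 9: stack=$ b b  input=b b $  — match b
step 10: stack=$ b  input=b $  — match b
Accept reached after 10 steps.

10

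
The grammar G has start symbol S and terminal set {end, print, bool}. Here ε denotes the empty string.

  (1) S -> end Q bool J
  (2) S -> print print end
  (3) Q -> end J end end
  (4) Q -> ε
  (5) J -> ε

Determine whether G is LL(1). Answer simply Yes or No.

Yes

FIRST(S) = {end, print}
FIRST(Q) = {ε, end}
FIRST(J) = {ε}
FOLLOW(S) = {$}
FOLLOW(Q) = {bool}
FOLLOW(J) = {$, end}
Each cell of M receives at most one production.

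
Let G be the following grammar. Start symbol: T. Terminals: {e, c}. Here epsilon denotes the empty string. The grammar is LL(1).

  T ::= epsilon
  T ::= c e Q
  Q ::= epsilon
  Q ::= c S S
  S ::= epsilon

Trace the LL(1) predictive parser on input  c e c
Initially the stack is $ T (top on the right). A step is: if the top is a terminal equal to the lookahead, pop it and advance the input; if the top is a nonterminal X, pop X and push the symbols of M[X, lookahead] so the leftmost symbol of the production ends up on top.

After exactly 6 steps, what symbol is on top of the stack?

S

     Stack    Input    Action
  1  $ T      c e c $  expand T ::= c e Q
  2  $ Q e c  c e c $  match c
  3  $ Q e    e c $    match e
  4  $ Q      c $      expand Q ::= c S S
  5  $ S S c  c $      match c
  6  $ S S    $        expand S ::= epsilon
Stack after step 6: $ S (top = S).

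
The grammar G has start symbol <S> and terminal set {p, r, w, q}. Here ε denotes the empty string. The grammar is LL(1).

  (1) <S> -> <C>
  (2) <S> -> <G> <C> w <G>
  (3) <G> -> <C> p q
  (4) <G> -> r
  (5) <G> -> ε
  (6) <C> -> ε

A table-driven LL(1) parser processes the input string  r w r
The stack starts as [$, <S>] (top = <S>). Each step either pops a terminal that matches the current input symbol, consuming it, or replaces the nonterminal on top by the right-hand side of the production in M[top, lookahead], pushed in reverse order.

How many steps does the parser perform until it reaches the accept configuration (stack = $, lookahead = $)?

7

     Stack            Input    Action
  1  $ <S>            r w r $  expand <S> -> <G> <C> w <G>
  2  $ <G> w <C> <G>  r w r $  expand <G> -> r
  3  $ <G> w <C> r    r w r $  match r
  4  $ <G> w <C>      w r $    expand <C> -> ε
  5  $ <G> w          w r $    match w
  6  $ <G>            r $      expand <G> -> r
  7  $ r              r $      match r
Accept reached after 7 steps.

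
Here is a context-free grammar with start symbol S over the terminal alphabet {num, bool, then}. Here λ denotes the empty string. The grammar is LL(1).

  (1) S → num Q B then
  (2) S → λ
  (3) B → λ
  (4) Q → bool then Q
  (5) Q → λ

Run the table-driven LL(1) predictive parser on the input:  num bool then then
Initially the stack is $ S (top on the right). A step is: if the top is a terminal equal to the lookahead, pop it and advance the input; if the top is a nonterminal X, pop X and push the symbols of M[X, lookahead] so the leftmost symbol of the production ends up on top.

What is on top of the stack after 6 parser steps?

     Stack                 Input                 Action
  1  $ S                   num bool then then $  expand S → num Q B then
  2  $ then B Q num        num bool then then $  match num
  3  $ then B Q            bool then then $      expand Q → bool then Q
  4  $ then B Q then bool  bool then then $      match bool
  5  $ then B Q then       then then $           match then
  6  $ then B Q            then $                expand Q → λ
Stack after step 6: $ then B (top = B).

B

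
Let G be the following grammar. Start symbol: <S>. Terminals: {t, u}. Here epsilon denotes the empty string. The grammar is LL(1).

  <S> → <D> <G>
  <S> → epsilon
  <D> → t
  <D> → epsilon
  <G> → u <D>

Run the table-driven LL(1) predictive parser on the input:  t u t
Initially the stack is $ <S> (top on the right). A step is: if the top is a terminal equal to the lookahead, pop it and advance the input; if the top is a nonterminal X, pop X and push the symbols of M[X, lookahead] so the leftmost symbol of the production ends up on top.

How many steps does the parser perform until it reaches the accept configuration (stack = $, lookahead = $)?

     Stack      Input    Action
  1  $ <S>      t u t $  expand <S> → <D> <G>
  2  $ <G> <D>  t u t $  expand <D> → t
  3  $ <G> t    t u t $  match t
  4  $ <G>      u t $    expand <G> → u <D>
  5  $ <D> u    u t $    match u
  6  $ <D>      t $      expand <D> → t
  7  $ t        t $      match t
Accept reached after 7 steps.

7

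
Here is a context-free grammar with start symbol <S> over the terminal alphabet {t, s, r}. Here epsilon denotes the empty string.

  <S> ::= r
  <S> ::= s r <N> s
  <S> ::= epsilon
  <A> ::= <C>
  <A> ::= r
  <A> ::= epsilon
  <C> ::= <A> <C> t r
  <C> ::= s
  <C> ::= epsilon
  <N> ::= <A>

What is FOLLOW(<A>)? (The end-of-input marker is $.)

{r, s, t}

FIRST(<S>) = {epsilon, r, s}
FIRST(<A>) = {epsilon, r, s, t}  (via <C>)
FIRST(<C>) = {epsilon, r, s, t}  (via <A> <C> t r)
FIRST(<N>) = {epsilon, r, s, t}  (via <A>)
FOLLOW(<S>) includes $ since <S> is the start symbol.
FOLLOW(<S>): <S> appears on no right-hand side. Thus FOLLOW(<S>) = {$}.
FOLLOW(<N>): in <S>::=s r <N> s, <N> is followed by s with FIRST {s}. Thus FOLLOW(<N>) = {s}.
FOLLOW(<A>): in <C>::=<A> <C> t r, <A> is followed by <C> t r with FIRST {r, s, t}; in <N>::=<A>, the suffix after <A> is empty, so FOLLOW(<A>) ⊇ FOLLOW(<N>) = {s}. Thus FOLLOW(<A>) = {r, s, t}.
FOLLOW(<C>): in <A>::=<C>, the suffix after <C> is empty, so FOLLOW(<C>) ⊇ FOLLOW(<A>) = {r, s, t}; in <C>::=<A> <C> t r, <C> is followed by t r with FIRST {t}. Thus FOLLOW(<C>) = {r, s, t}.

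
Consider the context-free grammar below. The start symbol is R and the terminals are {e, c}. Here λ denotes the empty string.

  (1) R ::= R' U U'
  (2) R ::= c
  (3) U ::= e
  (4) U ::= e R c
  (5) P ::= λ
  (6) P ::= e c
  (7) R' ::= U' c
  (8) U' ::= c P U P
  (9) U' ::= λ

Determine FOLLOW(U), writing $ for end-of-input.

FIRST(U): from U::=e we get {e}; from U::=e R c we get {e}. So FIRST(U) = {e}.
FIRST(P): from P::=λ we get {λ}; from P::=e c we get {e}. So FIRST(P) = {λ, e}.
FIRST(U'): from U'::=c P U P we get {c}; from U'::=λ we get {λ}. So FIRST(U') = {λ, c}.
FIRST(R'): from R'::=U' c we get {c}. So FIRST(R') = {c}.
FIRST(R): from R::=R' U U' we get {c}; from R::=c we get {c}. So FIRST(R) = {c}.
FOLLOW(R) includes $ since R is the start symbol.
FOLLOW(R): in U::=e R c, R is followed by c with FIRST {c}. Thus FOLLOW(R) = {$, c}.
FOLLOW(R'): in R::=R' U U', R' is followed by U U' with FIRST {e}. Thus FOLLOW(R') = {e}.
FOLLOW(U'): in R::=R' U U', the suffix after U' is empty, so FOLLOW(U') ⊇ FOLLOW(R) = {$, c}; in R'::=U' c, U' is followed by c with FIRST {c}. Thus FOLLOW(U') = {$, c}.
FOLLOW(U): in R::=R' U U', U is followed by U' with FIRST {λ, c}; in R::=R' U U', the suffix after U is nullable, so FOLLOW(U) ⊇ FOLLOW(R) = {$, c}; in U'::=c P U P, U is followed by P with FIRST {λ, e}; in U'::=c P U P, the suffix after U is nullable, so FOLLOW(U) ⊇ FOLLOW(U') = {$, c}. Thus FOLLOW(U) = {$, c, e}.
FOLLOW(P): in U'::=c P U P (occurrence 1), P is followed by U P with FIRST {e}; in U'::=c P U P (occurrence 2), the suffix after P is empty, so FOLLOW(P) ⊇ FOLLOW(U') = {$, c}. Thus FOLLOW(P) = {$, c, e}.

{$, c, e}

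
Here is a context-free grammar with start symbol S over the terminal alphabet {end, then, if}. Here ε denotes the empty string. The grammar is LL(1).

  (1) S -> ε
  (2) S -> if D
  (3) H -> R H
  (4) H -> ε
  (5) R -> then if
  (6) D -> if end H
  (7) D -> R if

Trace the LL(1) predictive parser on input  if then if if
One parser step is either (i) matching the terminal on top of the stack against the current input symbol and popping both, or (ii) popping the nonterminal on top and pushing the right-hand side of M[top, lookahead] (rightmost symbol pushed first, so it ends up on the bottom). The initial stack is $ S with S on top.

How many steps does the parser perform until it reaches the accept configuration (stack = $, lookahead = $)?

7

step 1: stack=$ S  input=if then if if $  — expand S -> if D
step 2: stack=$ D if  input=if then if if $  — match if
step 3: stack=$ D  input=then if if $  — expand D -> R if
step 4: stack=$ if R  input=then if if $  — expand R -> then if
step 5: stack=$ if if then  input=then if if $  — match then
step 6: stack=$ if if  input=if if $  — match if
step 7: stack=$ if  input=if $  — match if
Accept reached after 7 steps.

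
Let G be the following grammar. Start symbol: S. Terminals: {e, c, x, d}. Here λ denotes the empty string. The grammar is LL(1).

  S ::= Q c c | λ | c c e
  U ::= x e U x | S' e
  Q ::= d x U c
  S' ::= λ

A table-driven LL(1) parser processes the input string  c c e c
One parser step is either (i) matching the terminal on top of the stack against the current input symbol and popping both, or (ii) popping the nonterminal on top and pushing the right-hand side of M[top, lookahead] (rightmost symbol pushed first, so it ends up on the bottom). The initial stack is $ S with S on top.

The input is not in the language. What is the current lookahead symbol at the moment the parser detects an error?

c

     Stack    Input      Action
  1  $ S      c c e c $  expand S ::= c c e
  2  $ e c c  c c e c $  match c
  3  $ e c    c e c $    match c
  4  $ e      e c $      match e
  5  $        c $        error: stack empty but input remains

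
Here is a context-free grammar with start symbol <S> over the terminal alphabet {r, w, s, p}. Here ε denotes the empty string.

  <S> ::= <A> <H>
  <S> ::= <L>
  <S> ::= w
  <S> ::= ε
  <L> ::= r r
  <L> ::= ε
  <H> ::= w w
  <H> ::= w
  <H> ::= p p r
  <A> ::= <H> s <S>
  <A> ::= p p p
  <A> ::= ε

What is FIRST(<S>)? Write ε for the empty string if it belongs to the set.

FIRST(<L>) = {ε, r}
FIRST(<H>) = {p, w}
FIRST(<A>) = {ε, p, w}  (via <H> s <S>)
FIRST(<S>) = {ε, p, r, w}  (via <A> <H>, <L>)

{ε, p, r, w}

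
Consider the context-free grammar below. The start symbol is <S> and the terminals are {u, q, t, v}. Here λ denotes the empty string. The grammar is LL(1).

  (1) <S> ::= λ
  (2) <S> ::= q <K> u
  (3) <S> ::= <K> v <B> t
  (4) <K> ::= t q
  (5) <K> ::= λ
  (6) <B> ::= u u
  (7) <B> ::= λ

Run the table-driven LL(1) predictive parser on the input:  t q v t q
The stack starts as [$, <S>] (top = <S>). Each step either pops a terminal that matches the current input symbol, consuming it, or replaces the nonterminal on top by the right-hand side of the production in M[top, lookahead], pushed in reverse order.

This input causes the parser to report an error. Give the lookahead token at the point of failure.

     Stack          Input        Action
  1  $ <S>          t q v t q $  expand <S> ::= <K> v <B> t
  2  $ t <B> v <K>  t q v t q $  expand <K> ::= t q
  3  $ t <B> v q t  t q v t q $  match t
  4  $ t <B> v q    q v t q $    match q
  5  $ t <B> v      v t q $      match v
  6  $ t <B>        t q $        expand <B> ::= λ
  7  $ t            t q $        match t
  8  $              q $          error: stack empty but input remains

q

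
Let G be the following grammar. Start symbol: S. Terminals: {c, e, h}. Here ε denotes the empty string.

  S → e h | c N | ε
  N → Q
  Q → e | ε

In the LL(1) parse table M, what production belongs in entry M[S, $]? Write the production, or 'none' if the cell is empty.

S → ε

FIRST(S) = {ε, c, e}
FIRST(Q) = {ε, e}
FIRST(N) = {ε, e}  (via Q)
FOLLOW(S) includes $ since S is the start symbol.
FOLLOW(S): S appears on no right-hand side. Thus FOLLOW(S) = {$}.
For S → e h: FIRST(e h) = {e}, so it goes in M[S, t] for t ∈ {e}.
For S → c N: FIRST(c N) = {c}, so it goes in M[S, t] for t ∈ {c}.
For S → ε: FIRST(ε) = {ε}, so it goes in M[S, t] for t ∈ {}; since ε ∈ FIRST, also for every t ∈ FOLLOW(S) = {$}.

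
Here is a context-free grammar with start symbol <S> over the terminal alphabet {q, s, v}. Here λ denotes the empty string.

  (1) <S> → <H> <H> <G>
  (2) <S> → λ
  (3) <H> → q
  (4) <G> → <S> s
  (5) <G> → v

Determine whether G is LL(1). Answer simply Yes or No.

FIRST(<S>) = {λ, q}
FIRST(<H>) = {q}
FIRST(<G>) = {q, s, v}
FOLLOW(<S>) = {$, s}
FOLLOW(<H>) = {q, s, v}
FOLLOW(<G>) = {$, s}
Each cell of M receives at most one production.

Yes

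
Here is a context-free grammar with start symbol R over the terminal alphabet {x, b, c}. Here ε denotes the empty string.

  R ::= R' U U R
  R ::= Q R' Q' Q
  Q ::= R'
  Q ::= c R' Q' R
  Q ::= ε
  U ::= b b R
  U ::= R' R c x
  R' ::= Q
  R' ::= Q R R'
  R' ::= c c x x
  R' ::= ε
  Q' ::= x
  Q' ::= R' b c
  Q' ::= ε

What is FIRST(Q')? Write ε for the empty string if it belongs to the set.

{ε, b, c, x}

FIRST(R): from R::=R' U U R we get {b, c, x}; from R::=Q R' Q' Q we get {ε, b, c, x}. So FIRST(R) = {ε, b, c, x}.
FIRST(Q): from Q::=R' we get {ε, b, c, x}; from Q::=c R' Q' R we get {c}; from Q::=ε we get {ε}. So FIRST(Q) = {ε, b, c, x}.
FIRST(R'): from R'::=Q we get {ε, b, c, x}; from R'::=Q R R' we get {ε, b, c, x}; from R'::=c c x x we get {c}; from R'::=ε we get {ε}. So FIRST(R') = {ε, b, c, x}.
FIRST(U): from U::=b b R we get {b}; from U::=R' R c x we get {b, c, x}. So FIRST(U) = {b, c, x}.
FIRST(Q'): from Q'::=x we get {x}; from Q'::=R' b c we get {b, c, x}; from Q'::=ε we get {ε}. So FIRST(Q') = {ε, b, c, x}.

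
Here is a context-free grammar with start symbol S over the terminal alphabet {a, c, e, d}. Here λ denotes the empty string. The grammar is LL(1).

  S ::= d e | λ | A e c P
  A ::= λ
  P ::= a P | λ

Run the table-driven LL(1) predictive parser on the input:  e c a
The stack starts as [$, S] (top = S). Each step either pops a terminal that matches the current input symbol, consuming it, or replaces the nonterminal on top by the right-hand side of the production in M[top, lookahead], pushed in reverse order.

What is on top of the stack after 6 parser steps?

     Stack      Input    Action
  1  $ S        e c a $  expand S ::= A e c P
  2  $ P c e A  e c a $  expand A ::= λ
  3  $ P c e    e c a $  match e
  4  $ P c      c a $    match c
  5  $ P        a $      expand P ::= a P
  6  $ P a      a $      match a
Stack after step 6: $ P (top = P).

P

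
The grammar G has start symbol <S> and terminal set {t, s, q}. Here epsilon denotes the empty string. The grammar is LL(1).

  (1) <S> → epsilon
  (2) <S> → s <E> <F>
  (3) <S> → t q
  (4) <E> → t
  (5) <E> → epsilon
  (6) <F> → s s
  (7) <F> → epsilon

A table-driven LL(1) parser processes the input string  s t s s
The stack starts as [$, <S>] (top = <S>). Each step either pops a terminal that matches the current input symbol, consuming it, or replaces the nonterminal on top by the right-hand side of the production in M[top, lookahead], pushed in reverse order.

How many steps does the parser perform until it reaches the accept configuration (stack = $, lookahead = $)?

7

step 1: stack=$ <S>  input=s t s s $  — expand <S> → s <E> <F>
step 2: stack=$ <F> <E> s  input=s t s s $  — match s
step 3: stack=$ <F> <E>  input=t s s $  — expand <E> → t
step 4: stack=$ <F> t  input=t s s $  — match t
step 5: stack=$ <F>  input=s s $  — expand <F> → s s
step 6: stack=$ s s  input=s s $  — match s
step 7: stack=$ s  input=s $  — match s
Accept reached after 7 steps.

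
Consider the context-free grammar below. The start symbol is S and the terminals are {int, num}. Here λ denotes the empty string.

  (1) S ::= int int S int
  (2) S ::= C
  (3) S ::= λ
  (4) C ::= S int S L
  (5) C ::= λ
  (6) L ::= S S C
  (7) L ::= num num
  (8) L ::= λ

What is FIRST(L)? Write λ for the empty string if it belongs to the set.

{λ, int, num}

FIRST(S): from S::=int int S int we get {int}; from S::=C we get {λ, int}; from S::=λ we get {λ}. So FIRST(S) = {λ, int}.
FIRST(C): from C::=S int S L we get {int}; from C::=λ we get {λ}. So FIRST(C) = {λ, int}.
FIRST(L): from L::=S S C we get {λ, int}; from L::=num num we get {num}; from L::=λ we get {λ}. So FIRST(L) = {λ, int, num}.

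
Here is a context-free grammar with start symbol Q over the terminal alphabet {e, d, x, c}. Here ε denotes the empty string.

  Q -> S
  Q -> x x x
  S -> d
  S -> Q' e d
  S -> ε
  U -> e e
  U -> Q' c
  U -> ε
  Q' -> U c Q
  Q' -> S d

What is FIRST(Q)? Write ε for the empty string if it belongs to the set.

FIRST(Q): from Q->S we get {ε, c, d, e}; from Q->x x x we get {x}. So FIRST(Q) = {ε, c, d, e, x}.
FIRST(S): from S->d we get {d}; from S->Q' e d we get {c, d, e}; from S->ε we get {ε}. So FIRST(S) = {ε, c, d, e}.
FIRST(U): from U->e e we get {e}; from U->Q' c we get {c, d, e}; from U->ε we get {ε}. So FIRST(U) = {ε, c, d, e}.
FIRST(Q'): from Q'->U c Q we get {c, d, e}; from Q'->S d we get {c, d, e}. So FIRST(Q') = {c, d, e}.

{ε, c, d, e, x}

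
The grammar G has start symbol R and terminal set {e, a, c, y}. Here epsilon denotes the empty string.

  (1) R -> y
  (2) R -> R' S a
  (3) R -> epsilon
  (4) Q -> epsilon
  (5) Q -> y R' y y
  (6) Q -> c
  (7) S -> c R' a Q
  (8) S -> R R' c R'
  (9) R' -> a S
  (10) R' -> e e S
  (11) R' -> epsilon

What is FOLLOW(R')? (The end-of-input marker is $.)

FIRST(Q) = {epsilon, c, y}
FIRST(R') = {epsilon, a, e}
FIRST(R) = {epsilon, a, c, e, y}  (via R' S a)
FIRST(S) = {a, c, e, y}  (via R R' c R')
FOLLOW(R) includes $ since R is the start symbol.
FOLLOW(R): in S->R R' c R', R is followed by R' c R' with FIRST {a, c, e}. Thus FOLLOW(R) = {$, a, c, e}.
FOLLOW(Q): in S->c R' a Q, the suffix after Q is empty, so FOLLOW(Q) ⊇ FOLLOW(S) = {a, c, e, y}. Thus FOLLOW(Q) = {a, c, e, y}.
FOLLOW(S): in R->R' S a, S is followed by a with FIRST {a}; in R'->a S, the suffix after S is empty, so FOLLOW(S) ⊇ FOLLOW(R') = {a, c, e, y}; in R'->e e S, the suffix after S is empty, so FOLLOW(S) ⊇ FOLLOW(R') = {a, c, e, y}. Thus FOLLOW(S) = {a, c, e, y}.
FOLLOW(R'): in R->R' S a, R' is followed by S a with FIRST {a, c, e, y}; in Q->y R' y y, R' is followed by y y with FIRST {y}; in S->c R' a Q, R' is followed by a Q with FIRST {a}; in S->R R' c R' (occurrence 1), R' is followed by c R' with FIRST {c}; in S->R R' c R' (occurrence 2), the suffix after R' is empty, so FOLLOW(R') ⊇ FOLLOW(S) = {a, c, e, y}. Thus FOLLOW(R') = {a, c, e, y}.

{a, c, e, y}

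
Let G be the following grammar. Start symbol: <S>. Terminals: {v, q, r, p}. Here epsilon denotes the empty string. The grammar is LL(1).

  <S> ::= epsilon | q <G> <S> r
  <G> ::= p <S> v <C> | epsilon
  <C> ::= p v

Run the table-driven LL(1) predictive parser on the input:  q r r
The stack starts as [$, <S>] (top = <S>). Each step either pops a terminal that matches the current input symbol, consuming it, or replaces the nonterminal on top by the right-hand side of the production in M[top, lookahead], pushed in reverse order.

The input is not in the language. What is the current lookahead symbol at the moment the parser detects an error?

r

     Stack          Input    Action
  1  $ <S>          q r r $  expand <S> ::= q <G> <S> r
  2  $ r <S> <G> q  q r r $  match q
  3  $ r <S> <G>    r r $    expand <G> ::= epsilon
  4  $ r <S>        r r $    expand <S> ::= epsilon
  5  $ r            r r $    match r
  6  $              r $      error: stack empty but input remains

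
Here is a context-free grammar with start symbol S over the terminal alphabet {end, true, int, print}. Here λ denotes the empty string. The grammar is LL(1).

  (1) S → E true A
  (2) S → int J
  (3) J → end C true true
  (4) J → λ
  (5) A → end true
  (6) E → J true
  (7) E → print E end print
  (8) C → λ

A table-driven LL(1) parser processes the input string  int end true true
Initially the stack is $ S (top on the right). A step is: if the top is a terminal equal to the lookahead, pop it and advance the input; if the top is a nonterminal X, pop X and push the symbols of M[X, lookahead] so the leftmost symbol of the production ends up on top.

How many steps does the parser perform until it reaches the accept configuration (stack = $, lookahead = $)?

     Stack              Input                Action
  1  $ S                int end true true $  expand S → int J
  2  $ J int            int end true true $  match int
  3  $ J                end true true $      expand J → end C true true
  4  $ true true C end  end true true $      match end
  5  $ true true C      true true $          expand C → λ
  6  $ true true        true true $          match true
  7  $ true             true $               match true
Accept reached after 7 steps.

7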